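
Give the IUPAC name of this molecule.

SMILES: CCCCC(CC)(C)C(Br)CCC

4-bromo-5-ethyl-5-methylnonane

The longest continuous carbon chain has 9 atoms, so the parent hydride is nonane.
The numbering direction is chosen so that the substituent locant set {4,5,5} is lower than {5,5,6} at the first point of difference.
With this numbering: a bromo group at C-4; an ethyl group at C-5; a methyl group at C-5.
The substituents are ordered alphabetically, ignoring any di-/tri- multipliers.
The name is 4-bromo-5-ethyl-5-methylnonane.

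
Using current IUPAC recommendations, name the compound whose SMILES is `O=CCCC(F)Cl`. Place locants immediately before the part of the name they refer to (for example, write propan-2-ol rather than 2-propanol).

The longest chain bearing the –CHO group is 4 carbons long (butane).
The principal characteristic group is an aldehyde (terminal –CHO), named with the suffix -al.
Choose the numbering such that the aldehyde carbon is C-1 by definition.
This places a chloro group at C-4; a fluoro group at C-4.
Prefixes are listed alphabetically: chloro, fluoro.
Putting it together: 4-chloro-4-fluorobutanal.

4-chloro-4-fluorobutanal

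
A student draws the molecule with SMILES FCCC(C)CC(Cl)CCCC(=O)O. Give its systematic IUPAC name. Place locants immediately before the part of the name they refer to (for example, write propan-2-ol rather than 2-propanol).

5-chloro-9-fluoro-7-methylnonanoic acid

The longest carbon chain that includes the –COOH group has 9 carbons, so the parent hydride is nonane.
The principal characteristic group is a carboxylic acid (terminal –COOH), named with the suffix -oic acid.
Number the chain so that the carboxylic acid carbon is C-1 by definition.
That gives a chloro group at C-5; a fluoro group at C-9; a methyl group at C-7.
Prefixes are listed alphabetically: chloro, fluoro, methyl.
Assembling the pieces gives 5-chloro-9-fluoro-7-methylnonanoic acid.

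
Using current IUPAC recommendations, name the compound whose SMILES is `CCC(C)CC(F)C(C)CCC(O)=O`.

The longest chain bearing the –COOH group is 9 carbons long (nonane).
The highest-priority functional group is a carboxylic acid (terminal –COOH), so the name ends in -oic acid.
Number the chain so that the carboxylic acid carbon is C-1 by definition.
This places a fluoro group at C-5; methyl groups at C-4 and C-7.
Substituent prefixes are cited in alphabetical order (multiplying prefixes like di-/tri- are ignored for ordering).
Assembling the pieces gives 5-fluoro-4,7-dimethylnonanoic acid.

5-fluoro-4,7-dimethylnonanoic acid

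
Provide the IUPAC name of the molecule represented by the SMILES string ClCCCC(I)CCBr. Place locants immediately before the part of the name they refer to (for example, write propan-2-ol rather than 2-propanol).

The parent chain contains 6 carbons (hexane).
Number the chain so that the substituent locant set {1,3,6} is lower than {1,4,6} at the first point of difference.
This places a bromo group at C-1; a chloro group at C-6; an iodo group at C-3.
Substituent prefixes are cited in alphabetical order (multiplying prefixes like di-/tri- are ignored for ordering).
The name is 1-bromo-6-chloro-3-iodohexane.

1-bromo-6-chloro-3-iodohexane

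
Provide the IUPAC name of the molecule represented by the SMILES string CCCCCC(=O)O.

The longest carbon chain that includes the –COOH group has 6 carbons, so the parent hydride is hexane.
The principal characteristic group is a carboxylic acid (terminal –COOH), named with the suffix -oic acid.
Number the chain so that the carboxylic acid carbon is C-1 by definition.
Putting it together: hexanoic acid.

hexanoic acid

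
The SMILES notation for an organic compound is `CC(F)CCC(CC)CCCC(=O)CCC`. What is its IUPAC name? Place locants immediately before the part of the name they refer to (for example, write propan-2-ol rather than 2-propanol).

Counting along the main chain through the carbonyl gives 12 carbons: the parent is dodecane.
A ketone (C=O on an internal carbon) is the principal characteristic group, giving the suffix -one.
Number the chain so that numbering from this end puts the carbonyl group at C-4 rather than C-9.
With this numbering: the carbonyl at C-4; an ethyl group at C-8; a fluoro group at C-11.
The substituents are ordered alphabetically, ignoring any di-/tri- multipliers.
Assembling the pieces gives 8-ethyl-11-fluorododecan-4-one.

8-ethyl-11-fluorododecan-4-one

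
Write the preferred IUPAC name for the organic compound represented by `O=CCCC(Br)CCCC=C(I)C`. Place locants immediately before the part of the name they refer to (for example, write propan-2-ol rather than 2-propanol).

The longest carbon chain that includes the –CHO group and the multiple bond has 10 carbons, so the parent hydride is decane.
The highest-priority functional group is an aldehyde (terminal –CHO), so the name ends in -al.
A C=C double bond in the chain gives the infix -ene-.
Number the chain so that the aldehyde carbon is C-1 by definition.
This places the double bond between C-8 and C-9; a bromo group at C-4; an iodo group at C-9.
The substituents are ordered alphabetically, ignoring any di-/tri- multipliers.
Putting it together: 4-bromo-9-iododec-8-enal.

4-bromo-9-iododec-8-enal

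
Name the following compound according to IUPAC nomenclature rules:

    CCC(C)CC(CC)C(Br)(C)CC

The parent chain contains 8 carbons (octane).
Number the chain so that the substituent locant set {3,3,4,6} is lower than {3,5,6,6} at the first point of difference.
This places a bromo group at C-3; an ethyl group at C-4; methyl groups at C-3 and C-6.
Substituent prefixes are cited in alphabetical order (multiplying prefixes like di-/tri- are ignored for ordering).
The name is 3-bromo-4-ethyl-3,6-dimethyloctane.

3-bromo-4-ethyl-3,6-dimethyloctane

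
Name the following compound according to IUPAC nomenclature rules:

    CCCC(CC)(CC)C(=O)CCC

Counting along the main chain through the carbonyl gives 8 carbons: the parent is octane.
The highest-priority functional group is a ketone (C=O on an internal carbon), so the name ends in -one.
Choose the numbering such that numbering from this end puts the carbonyl group at C-4 rather than C-5.
That gives the carbonyl at C-4; two ethyl groups at C-5.
Assembling the pieces gives 5,5-diethyloctan-4-one.

5,5-diethyloctan-4-one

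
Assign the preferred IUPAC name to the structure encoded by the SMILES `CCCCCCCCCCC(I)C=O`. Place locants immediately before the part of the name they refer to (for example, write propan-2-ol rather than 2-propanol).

2-iodododecanal

Counting along the main chain through the –CHO group gives 12 carbons: the parent is dodecane.
The highest-priority functional group is an aldehyde (terminal –CHO), so the name ends in -al.
Number the chain so that the aldehyde carbon is C-1 by definition.
This places an iodo group at C-2.
The name is 2-iodododecanal.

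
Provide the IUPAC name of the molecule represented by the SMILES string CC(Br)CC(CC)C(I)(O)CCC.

7-bromo-5-ethyl-4-iodooctan-4-ol

The longest chain bearing the –OH group is 8 carbons long (octane).
The highest-priority functional group is an alcohol (–OH), so the name ends in -ol.
The numbering direction is chosen so that numbering from this end puts the hydroxyl group at C-4 rather than C-5.
That gives the hydroxyl at C-4; a bromo group at C-7; an ethyl group at C-5; an iodo group at C-4.
The substituents are ordered alphabetically, ignoring any di-/tri- multipliers.
The name is 7-bromo-5-ethyl-4-iodooctan-4-ol.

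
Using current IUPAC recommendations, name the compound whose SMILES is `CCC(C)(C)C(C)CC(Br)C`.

2-bromo-4,5,5-trimethylheptane

The longest carbon chain is 7 atoms: the parent is heptane.
Number the chain so that the substituent locant set {2,4,5,5} is lower than {3,3,4,6} at the first point of difference.
With this numbering: a bromo group at C-2; methyl groups at C-4 and C-5 (×2).
The substituents are ordered alphabetically, ignoring any di-/tri- multipliers.
Assembling the pieces gives 2-bromo-4,5,5-trimethylheptane.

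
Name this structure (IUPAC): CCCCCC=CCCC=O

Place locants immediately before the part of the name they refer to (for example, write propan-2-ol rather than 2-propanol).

Counting along the main chain through the –CHO group and the multiple bond gives 10 carbons: the parent is decane.
The principal characteristic group is an aldehyde (terminal –CHO), named with the suffix -al.
There is one C=C double bond, indicated by the ending -ene.
Choose the numbering such that the aldehyde carbon is C-1 by definition.
This places the double bond between C-4 and C-5.
Putting it together: dec-4-enal.

dec-4-enal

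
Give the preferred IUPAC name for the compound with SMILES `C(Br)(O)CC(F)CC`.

The longest carbon chain that includes the –OH group has 5 carbons, so the parent hydride is pentane.
The principal characteristic group is an alcohol (–OH), named with the suffix -ol.
Number the chain so that numbering from this end puts the hydroxyl group at C-1 rather than C-5.
With this numbering: the hydroxyl at C-1; a bromo group at C-1; a fluoro group at C-3.
The substituents are ordered alphabetically, ignoring any di-/tri- multipliers.
The name is 1-bromo-3-fluoropentan-1-ol.

1-bromo-3-fluoropentan-1-ol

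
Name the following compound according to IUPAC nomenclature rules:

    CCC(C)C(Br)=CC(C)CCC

The longest carbon chain that includes the multiple bond has 9 carbons, so the parent hydride is nonane.
The chain contains a C=C double bond, so the unsaturation ending is -ene.
Choose the numbering such that numbering from this end puts the double bond at C-4 rather than C-5.
That gives the double bond between C-4 and C-5; a bromo group at C-4; methyl groups at C-3 and C-6.
Substituent prefixes are cited in alphabetical order (multiplying prefixes like di-/tri- are ignored for ordering).
Putting it together: 4-bromo-3,6-dimethylnon-4-ene.

4-bromo-3,6-dimethylnon-4-ene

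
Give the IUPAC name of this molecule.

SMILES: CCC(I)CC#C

4-iodohex-1-yne

Counting along the main chain through the multiple bond gives 6 carbons: the parent is hexane.
There is one C≡C triple bond, indicated by the ending -yne.
The numbering direction is chosen so that numbering from this end puts the triple bond at C-1 rather than C-5.
That gives the triple bond between C-1 and C-2; an iodo group at C-4.
Putting it together: 4-iodohex-1-yne.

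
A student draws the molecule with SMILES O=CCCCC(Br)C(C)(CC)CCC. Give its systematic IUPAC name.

5-bromo-6-ethyl-6-methylnonanal

The longest chain bearing the –CHO group is 9 carbons long (nonane).
The principal characteristic group is an aldehyde (terminal –CHO), named with the suffix -al.
Choose the numbering such that the aldehyde carbon is C-1 by definition.
That gives a bromo group at C-5; an ethyl group at C-6; a methyl group at C-6.
The substituents are ordered alphabetically, ignoring any di-/tri- multipliers.
Putting it together: 5-bromo-6-ethyl-6-methylnonanal.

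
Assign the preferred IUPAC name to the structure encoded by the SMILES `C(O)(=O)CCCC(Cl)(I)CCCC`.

Counting along the main chain through the –COOH group gives 9 carbons: the parent is nonane.
The highest-priority functional group is a carboxylic acid (terminal –COOH), so the name ends in -oic acid.
Number the chain so that the carboxylic acid carbon is C-1 by definition.
With this numbering: a chloro group at C-5; an iodo group at C-5.
Substituent prefixes are cited in alphabetical order (multiplying prefixes like di-/tri- are ignored for ordering).
Assembling the pieces gives 5-chloro-5-iodononanoic acid.

5-chloro-5-iodononanoic acid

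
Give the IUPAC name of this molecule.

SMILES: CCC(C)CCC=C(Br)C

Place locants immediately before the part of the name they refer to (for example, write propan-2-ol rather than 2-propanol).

Counting along the main chain through the multiple bond gives 8 carbons: the parent is octane.
A C=C double bond in the chain gives the infix -ene-.
The numbering direction is chosen so that numbering from this end puts the double bond at C-2 rather than C-6.
This places the double bond between C-2 and C-3; a bromo group at C-2; a methyl group at C-6.
Prefixes are listed alphabetically: bromo, methyl.
Putting it together: 2-bromo-6-methyloct-2-ene.

2-bromo-6-methyloct-2-ene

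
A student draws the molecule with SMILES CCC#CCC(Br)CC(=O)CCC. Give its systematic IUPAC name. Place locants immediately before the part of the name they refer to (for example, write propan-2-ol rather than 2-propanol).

The longest carbon chain that includes the carbonyl and the multiple bond has 11 carbons, so the parent hydride is undecane.
The principal characteristic group is a ketone (C=O on an internal carbon), named with the suffix -one.
A C≡C triple bond in the chain gives the infix -yne-.
The numbering direction is chosen so that numbering from this end puts the carbonyl group at C-4 rather than C-8.
That gives the carbonyl at C-4; the triple bond between C-8 and C-9; a bromo group at C-6.
Assembling the pieces gives 6-bromoundec-8-yn-4-one.

6-bromoundec-8-yn-4-one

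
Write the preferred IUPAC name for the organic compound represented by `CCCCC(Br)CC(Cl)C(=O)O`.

4-bromo-2-chlorooctanoic acid

Counting along the main chain through the –COOH group gives 8 carbons: the parent is octane.
The principal characteristic group is a carboxylic acid (terminal –COOH), named with the suffix -oic acid.
Number the chain so that the carboxylic acid carbon is C-1 by definition.
That gives a bromo group at C-4; a chloro group at C-2.
Prefixes are listed alphabetically: bromo, chloro.
Assembling the pieces gives 4-bromo-2-chlorooctanoic acid.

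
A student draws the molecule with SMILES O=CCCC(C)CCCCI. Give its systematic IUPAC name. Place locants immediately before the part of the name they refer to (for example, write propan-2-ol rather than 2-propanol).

The longest carbon chain that includes the –CHO group has 8 carbons, so the parent hydride is octane.
An aldehyde (terminal –CHO) is the principal characteristic group, giving the suffix -al.
The numbering direction is chosen so that the aldehyde carbon is C-1 by definition.
With this numbering: an iodo group at C-8; a methyl group at C-4.
The substituents are ordered alphabetically, ignoring any di-/tri- multipliers.
The name is 8-iodo-4-methyloctanal.

8-iodo-4-methyloctanal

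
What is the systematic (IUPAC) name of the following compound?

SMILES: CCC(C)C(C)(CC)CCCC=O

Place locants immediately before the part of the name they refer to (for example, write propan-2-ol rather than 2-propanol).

5-ethyl-5,6-dimethyloctanal

Counting along the main chain through the –CHO group gives 8 carbons: the parent is octane.
The principal characteristic group is an aldehyde (terminal –CHO), named with the suffix -al.
Number the chain so that the aldehyde carbon is C-1 by definition.
That gives an ethyl group at C-5; methyl groups at C-5 and C-6.
The substituents are ordered alphabetically, ignoring any di-/tri- multipliers.
Assembling the pieces gives 5-ethyl-5,6-dimethyloctanal.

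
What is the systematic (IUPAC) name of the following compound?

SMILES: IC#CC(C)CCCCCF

8-fluoro-1-iodo-3-methyloct-1-yne

Counting along the main chain through the multiple bond gives 8 carbons: the parent is octane.
A C≡C triple bond in the chain gives the infix -yne-.
Number the chain so that numbering from this end puts the triple bond at C-1 rather than C-7.
With this numbering: the triple bond between C-1 and C-2; a fluoro group at C-8; an iodo group at C-1; a methyl group at C-3.
The substituents are ordered alphabetically, ignoring any di-/tri- multipliers.
Assembling the pieces gives 8-fluoro-1-iodo-3-methyloct-1-yne.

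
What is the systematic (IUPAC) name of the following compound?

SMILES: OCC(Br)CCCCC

The longest carbon chain that includes the –OH group has 7 carbons, so the parent hydride is heptane.
The principal characteristic group is an alcohol (–OH), named with the suffix -ol.
Number the chain so that numbering from this end puts the hydroxyl group at C-1 rather than C-7.
This places the hydroxyl at C-1; a bromo group at C-2.
Assembling the pieces gives 2-bromoheptan-1-ol.

2-bromoheptan-1-ol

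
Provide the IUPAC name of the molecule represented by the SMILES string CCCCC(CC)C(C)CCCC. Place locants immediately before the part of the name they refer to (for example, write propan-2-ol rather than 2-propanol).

5-ethyl-6-methyldecane

The longest carbon chain is 10 atoms: the parent is decane.
Number the chain so that the locant sets are identical either way, so the alphabetically earlier ethyl substituent takes the lower locant (5 rather than 6).
With this numbering: an ethyl group at C-5; a methyl group at C-6.
Substituent prefixes are cited in alphabetical order (multiplying prefixes like di-/tri- are ignored for ordering).
Putting it together: 5-ethyl-6-methyldecane.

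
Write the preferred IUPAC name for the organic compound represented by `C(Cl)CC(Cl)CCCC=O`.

5,7-dichloroheptanal

Counting along the main chain through the –CHO group gives 7 carbons: the parent is heptane.
The highest-priority functional group is an aldehyde (terminal –CHO), so the name ends in -al.
Choose the numbering such that the aldehyde carbon is C-1 by definition.
That gives chloro groups at C-5 and C-7.
Putting it together: 5,7-dichloroheptanal.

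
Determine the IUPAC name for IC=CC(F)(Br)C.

The longest carbon chain that includes the multiple bond has 4 carbons, so the parent hydride is butane.
The chain contains a C=C double bond, so the unsaturation ending is -ene.
Choose the numbering such that numbering from this end puts the double bond at C-1 rather than C-3.
This places the double bond between C-1 and C-2; a bromo group at C-3; a fluoro group at C-3; an iodo group at C-1.
The substituents are ordered alphabetically, ignoring any di-/tri- multipliers.
The name is 3-bromo-3-fluoro-1-iodobut-1-ene.

3-bromo-3-fluoro-1-iodobut-1-ene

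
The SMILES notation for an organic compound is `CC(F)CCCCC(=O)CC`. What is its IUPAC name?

The longest carbon chain that includes the carbonyl has 9 carbons, so the parent hydride is nonane.
A ketone (C=O on an internal carbon) is the principal characteristic group, giving the suffix -one.
Number the chain so that numbering from this end puts the carbonyl group at C-3 rather than C-7.
This places the carbonyl at C-3; a fluoro group at C-8.
Putting it together: 8-fluorononan-3-one.

8-fluorononan-3-one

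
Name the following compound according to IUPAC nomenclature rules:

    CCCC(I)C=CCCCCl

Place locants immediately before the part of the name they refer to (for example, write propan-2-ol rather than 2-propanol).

1-chloro-6-iodonon-4-ene

The longest chain bearing the multiple bond is 9 carbons long (nonane).
There is one C=C double bond, indicated by the ending -ene.
Number the chain so that numbering from this end puts the double bond at C-4 rather than C-5.
With this numbering: the double bond between C-4 and C-5; a chloro group at C-1; an iodo group at C-6.
The substituents are ordered alphabetically, ignoring any di-/tri- multipliers.
The name is 1-chloro-6-iodonon-4-ene.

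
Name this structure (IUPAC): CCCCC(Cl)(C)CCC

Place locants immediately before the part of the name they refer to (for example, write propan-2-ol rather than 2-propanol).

4-chloro-4-methyloctane

The longest carbon chain is 8 atoms: the parent is octane.
Choose the numbering such that the substituent locant set {4,4} is lower than {5,5} at the first point of difference.
This places a chloro group at C-4; a methyl group at C-4.
Substituent prefixes are cited in alphabetical order (multiplying prefixes like di-/tri- are ignored for ordering).
Putting it together: 4-chloro-4-methyloctane.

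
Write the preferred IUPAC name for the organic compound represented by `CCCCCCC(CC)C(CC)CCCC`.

5,6-diethyldodecane

The parent chain contains 12 carbons (dodecane).
The numbering direction is chosen so that the substituent locant set {5,6} is lower than {7,8} at the first point of difference.
This places ethyl groups at C-5 and C-6.
Assembling the pieces gives 5,6-diethyldodecane.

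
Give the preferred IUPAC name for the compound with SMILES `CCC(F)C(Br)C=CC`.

The longest chain bearing the multiple bond is 7 carbons long (heptane).
There is one C=C double bond, indicated by the ending -ene.
Number the chain so that numbering from this end puts the double bond at C-2 rather than C-5.
With this numbering: the double bond between C-2 and C-3; a bromo group at C-4; a fluoro group at C-5.
Prefixes are listed alphabetically: bromo, fluoro.
Putting it together: 4-bromo-5-fluorohept-2-ene.

4-bromo-5-fluorohept-2-ene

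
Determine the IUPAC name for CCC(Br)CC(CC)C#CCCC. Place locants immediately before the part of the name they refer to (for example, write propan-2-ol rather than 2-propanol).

The longest chain bearing the multiple bond is 10 carbons long (decane).
There is one C≡C triple bond, indicated by the ending -yne.
Number the chain so that numbering from this end puts the triple bond at C-4 rather than C-6.
That gives the triple bond between C-4 and C-5; a bromo group at C-8; an ethyl group at C-6.
The substituents are ordered alphabetically, ignoring any di-/tri- multipliers.
Assembling the pieces gives 8-bromo-6-ethyldec-4-yne.

8-bromo-6-ethyldec-4-yne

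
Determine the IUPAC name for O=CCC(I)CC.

The longest carbon chain that includes the –CHO group has 5 carbons, so the parent hydride is pentane.
The principal characteristic group is an aldehyde (terminal –CHO), named with the suffix -al.
Number the chain so that the aldehyde carbon is C-1 by definition.
That gives an iodo group at C-3.
Putting it together: 3-iodopentanal.

3-iodopentanal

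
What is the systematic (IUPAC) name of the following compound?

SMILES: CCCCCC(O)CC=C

Counting along the main chain through the –OH group and the multiple bond gives 9 carbons: the parent is nonane.
The highest-priority functional group is an alcohol (–OH), so the name ends in -ol.
The chain contains a C=C double bond, so the unsaturation ending is -ene.
The numbering direction is chosen so that numbering from this end puts the hydroxyl group at C-4 rather than C-6.
That gives the hydroxyl at C-4; the double bond between C-1 and C-2.
Assembling the pieces gives non-1-en-4-ol.

non-1-en-4-ol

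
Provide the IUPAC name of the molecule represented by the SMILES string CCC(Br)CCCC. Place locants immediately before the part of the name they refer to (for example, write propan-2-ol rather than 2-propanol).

3-bromoheptane

The longest carbon chain is 7 atoms: the parent is heptane.
The numbering direction is chosen so that the substituent locant set {3} is lower than {5} at the first point of difference.
With this numbering: a bromo group at C-3.
Assembling the pieces gives 3-bromoheptane.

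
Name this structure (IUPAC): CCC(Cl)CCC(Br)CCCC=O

5-bromo-8-chlorodecanal

Counting along the main chain through the –CHO group gives 10 carbons: the parent is decane.
The principal characteristic group is an aldehyde (terminal –CHO), named with the suffix -al.
Number the chain so that the aldehyde carbon is C-1 by definition.
That gives a bromo group at C-5; a chloro group at C-8.
The substituents are ordered alphabetically, ignoring any di-/tri- multipliers.
Putting it together: 5-bromo-8-chlorodecanal.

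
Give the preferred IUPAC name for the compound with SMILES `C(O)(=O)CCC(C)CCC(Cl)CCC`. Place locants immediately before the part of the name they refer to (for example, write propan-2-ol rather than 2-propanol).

7-chloro-4-methyldecanoic acid

Counting along the main chain through the –COOH group gives 10 carbons: the parent is decane.
The highest-priority functional group is a carboxylic acid (terminal –COOH), so the name ends in -oic acid.
The numbering direction is chosen so that the carboxylic acid carbon is C-1 by definition.
With this numbering: a chloro group at C-7; a methyl group at C-4.
The substituents are ordered alphabetically, ignoring any di-/tri- multipliers.
The name is 7-chloro-4-methyldecanoic acid.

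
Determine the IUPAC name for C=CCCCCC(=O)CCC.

dec-9-en-4-one

The longest carbon chain that includes the carbonyl and the multiple bond has 10 carbons, so the parent hydride is decane.
The principal characteristic group is a ketone (C=O on an internal carbon), named with the suffix -one.
The chain contains a C=C double bond, so the unsaturation ending is -ene.
Choose the numbering such that numbering from this end puts the carbonyl group at C-4 rather than C-7.
With this numbering: the carbonyl at C-4; the double bond between C-9 and C-10.
Assembling the pieces gives dec-9-en-4-one.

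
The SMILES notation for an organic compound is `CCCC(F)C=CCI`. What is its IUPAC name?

The longest chain bearing the multiple bond is 7 carbons long (heptane).
The chain contains a C=C double bond, so the unsaturation ending is -ene.
The numbering direction is chosen so that numbering from this end puts the double bond at C-2 rather than C-5.
That gives the double bond between C-2 and C-3; a fluoro group at C-4; an iodo group at C-1.
Prefixes are listed alphabetically: fluoro, iodo.
Assembling the pieces gives 4-fluoro-1-iodohept-2-ene.

4-fluoro-1-iodohept-2-ene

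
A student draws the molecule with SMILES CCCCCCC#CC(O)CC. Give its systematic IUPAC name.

undec-4-yn-3-ol

The longest carbon chain that includes the –OH group and the multiple bond has 11 carbons, so the parent hydride is undecane.
An alcohol (–OH) is the principal characteristic group, giving the suffix -ol.
There is one C≡C triple bond, indicated by the ending -yne.
Number the chain so that numbering from this end puts the hydroxyl group at C-3 rather than C-9.
With this numbering: the hydroxyl at C-3; the triple bond between C-4 and C-5.
Assembling the pieces gives undec-4-yn-3-ol.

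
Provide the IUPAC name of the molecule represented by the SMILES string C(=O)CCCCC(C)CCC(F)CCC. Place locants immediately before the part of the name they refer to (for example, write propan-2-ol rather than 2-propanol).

The longest carbon chain that includes the –CHO group has 12 carbons, so the parent hydride is dodecane.
An aldehyde (terminal –CHO) is the principal characteristic group, giving the suffix -al.
Choose the numbering such that the aldehyde carbon is C-1 by definition.
This places a fluoro group at C-9; a methyl group at C-6.
Prefixes are listed alphabetically: fluoro, methyl.
Assembling the pieces gives 9-fluoro-6-methyldodecanal.

9-fluoro-6-methyldodecanal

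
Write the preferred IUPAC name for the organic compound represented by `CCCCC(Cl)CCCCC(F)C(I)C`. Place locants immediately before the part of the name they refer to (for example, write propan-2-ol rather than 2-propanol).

The parent chain contains 12 carbons (dodecane).
The numbering direction is chosen so that the substituent locant set {2,3,8} is lower than {5,10,11} at the first point of difference.
With this numbering: a chloro group at C-8; a fluoro group at C-3; an iodo group at C-2.
The substituents are ordered alphabetically, ignoring any di-/tri- multipliers.
Assembling the pieces gives 8-chloro-3-fluoro-2-iodododecane.

8-chloro-3-fluoro-2-iodododecane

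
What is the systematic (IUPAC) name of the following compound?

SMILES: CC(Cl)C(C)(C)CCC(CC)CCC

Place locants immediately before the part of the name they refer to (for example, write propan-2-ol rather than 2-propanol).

2-chloro-6-ethyl-3,3-dimethylnonane

The longest continuous carbon chain has 9 atoms, so the parent hydride is nonane.
The numbering direction is chosen so that the substituent locant set {2,3,3,6} is lower than {4,7,7,8} at the first point of difference.
This places a chloro group at C-2; an ethyl group at C-6; two methyl groups at C-3.
Prefixes are listed alphabetically: chloro, ethyl, methyl.
The name is 2-chloro-6-ethyl-3,3-dimethylnonane.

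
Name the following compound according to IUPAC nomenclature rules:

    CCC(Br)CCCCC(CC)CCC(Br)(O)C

2,10-dibromo-5-ethyldodecan-2-ol

Counting along the main chain through the –OH group gives 12 carbons: the parent is dodecane.
An alcohol (–OH) is the principal characteristic group, giving the suffix -ol.
Number the chain so that numbering from this end puts the hydroxyl group at C-2 rather than C-11.
This places the hydroxyl at C-2; bromo groups at C-2 and C-10; an ethyl group at C-5.
Substituent prefixes are cited in alphabetical order (multiplying prefixes like di-/tri- are ignored for ordering).
Putting it together: 2,10-dibromo-5-ethyldodecan-2-ol.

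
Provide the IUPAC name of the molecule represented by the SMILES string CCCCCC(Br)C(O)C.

3-bromooctan-2-ol

The longest carbon chain that includes the –OH group has 8 carbons, so the parent hydride is octane.
The highest-priority functional group is an alcohol (–OH), so the name ends in -ol.
Choose the numbering such that numbering from this end puts the hydroxyl group at C-2 rather than C-7.
This places the hydroxyl at C-2; a bromo group at C-3.
Assembling the pieces gives 3-bromooctan-2-ol.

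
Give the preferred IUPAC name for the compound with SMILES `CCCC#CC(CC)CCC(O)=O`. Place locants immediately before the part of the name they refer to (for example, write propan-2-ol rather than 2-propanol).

4-ethylnon-5-ynoic acid

The longest carbon chain that includes the –COOH group and the multiple bond has 9 carbons, so the parent hydride is nonane.
The principal characteristic group is a carboxylic acid (terminal –COOH), named with the suffix -oic acid.
A C≡C triple bond in the chain gives the infix -yne-.
Number the chain so that the carboxylic acid carbon is C-1 by definition.
That gives the triple bond between C-5 and C-6; an ethyl group at C-4.
The name is 4-ethylnon-5-ynoic acid.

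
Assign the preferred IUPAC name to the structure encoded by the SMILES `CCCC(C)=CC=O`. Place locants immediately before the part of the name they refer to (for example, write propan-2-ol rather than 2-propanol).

The longest chain bearing the –CHO group and the multiple bond is 6 carbons long (hexane).
An aldehyde (terminal –CHO) is the principal characteristic group, giving the suffix -al.
There is one C=C double bond, indicated by the ending -ene.
Number the chain so that the aldehyde carbon is C-1 by definition.
This places the double bond between C-2 and C-3; a methyl group at C-3.
Putting it together: 3-methylhex-2-enal.

3-methylhex-2-enal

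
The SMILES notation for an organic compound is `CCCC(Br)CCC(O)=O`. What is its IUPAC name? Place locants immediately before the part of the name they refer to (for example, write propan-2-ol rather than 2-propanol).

4-bromoheptanoic acid

The longest chain bearing the –COOH group is 7 carbons long (heptane).
A carboxylic acid (terminal –COOH) is the principal characteristic group, giving the suffix -oic acid.
Number the chain so that the carboxylic acid carbon is C-1 by definition.
That gives a bromo group at C-4.
The name is 4-bromoheptanoic acid.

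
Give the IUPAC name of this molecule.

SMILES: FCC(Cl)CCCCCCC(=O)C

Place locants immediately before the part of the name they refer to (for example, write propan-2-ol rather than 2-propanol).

The longest carbon chain that includes the carbonyl has 10 carbons, so the parent hydride is decane.
The principal characteristic group is a ketone (C=O on an internal carbon), named with the suffix -one.
The numbering direction is chosen so that numbering from this end puts the carbonyl group at C-2 rather than C-9.
This places the carbonyl at C-2; a chloro group at C-9; a fluoro group at C-10.
Prefixes are listed alphabetically: chloro, fluoro.
Assembling the pieces gives 9-chloro-10-fluorodecan-2-one.

9-chloro-10-fluorodecan-2-one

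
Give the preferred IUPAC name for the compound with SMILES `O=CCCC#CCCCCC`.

dec-4-ynal

The longest chain bearing the –CHO group and the multiple bond is 10 carbons long (decane).
The principal characteristic group is an aldehyde (terminal –CHO), named with the suffix -al.
There is one C≡C triple bond, indicated by the ending -yne.
The numbering direction is chosen so that the aldehyde carbon is C-1 by definition.
This places the triple bond between C-4 and C-5.
The name is dec-4-ynal.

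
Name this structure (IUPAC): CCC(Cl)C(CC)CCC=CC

7-chloro-6-ethylnon-2-ene

Counting along the main chain through the multiple bond gives 9 carbons: the parent is nonane.
A C=C double bond in the chain gives the infix -ene-.
Number the chain so that numbering from this end puts the double bond at C-2 rather than C-7.
This places the double bond between C-2 and C-3; a chloro group at C-7; an ethyl group at C-6.
The substituents are ordered alphabetically, ignoring any di-/tri- multipliers.
Putting it together: 7-chloro-6-ethylnon-2-ene.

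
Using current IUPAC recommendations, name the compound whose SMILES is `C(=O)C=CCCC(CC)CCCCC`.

6-ethylundec-2-enal

The longest chain bearing the –CHO group and the multiple bond is 11 carbons long (undecane).
An aldehyde (terminal –CHO) is the principal characteristic group, giving the suffix -al.
A C=C double bond in the chain gives the infix -ene-.
Choose the numbering such that the aldehyde carbon is C-1 by definition.
With this numbering: the double bond between C-2 and C-3; an ethyl group at C-6.
The name is 6-ethylundec-2-enal.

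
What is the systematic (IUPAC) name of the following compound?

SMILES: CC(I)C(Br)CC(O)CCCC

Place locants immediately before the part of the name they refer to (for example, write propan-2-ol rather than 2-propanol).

The longest carbon chain that includes the –OH group has 9 carbons, so the parent hydride is nonane.
The principal characteristic group is an alcohol (–OH), named with the suffix -ol.
Choose the numbering such that the substituent locant set {2,3} is lower than {7,8} at the first point of difference.
That gives the hydroxyl at C-5; a bromo group at C-3; an iodo group at C-2.
Substituent prefixes are cited in alphabetical order (multiplying prefixes like di-/tri- are ignored for ordering).
Assembling the pieces gives 3-bromo-2-iodononan-5-ol.

3-bromo-2-iodononan-5-ol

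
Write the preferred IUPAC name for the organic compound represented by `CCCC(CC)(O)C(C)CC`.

Counting along the main chain through the –OH group gives 7 carbons: the parent is heptane.
An alcohol (–OH) is the principal characteristic group, giving the suffix -ol.
Number the chain so that the substituent locant set {3,4} is lower than {4,5} at the first point of difference.
With this numbering: the hydroxyl at C-4; an ethyl group at C-4; a methyl group at C-3.
Substituent prefixes are cited in alphabetical order (multiplying prefixes like di-/tri- are ignored for ordering).
Assembling the pieces gives 4-ethyl-3-methylheptan-4-ol.

4-ethyl-3-methylheptan-4-ol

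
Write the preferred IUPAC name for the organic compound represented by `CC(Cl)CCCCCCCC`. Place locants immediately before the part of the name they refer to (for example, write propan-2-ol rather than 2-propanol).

2-chlorodecane

The parent chain contains 10 carbons (decane).
Number the chain so that the substituent locant set {2} is lower than {9} at the first point of difference.
With this numbering: a chloro group at C-2.
Assembling the pieces gives 2-chlorodecane.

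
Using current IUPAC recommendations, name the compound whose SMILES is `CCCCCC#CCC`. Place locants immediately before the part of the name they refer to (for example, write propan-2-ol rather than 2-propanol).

The longest chain bearing the multiple bond is 9 carbons long (nonane).
There is one C≡C triple bond, indicated by the ending -yne.
Number the chain so that numbering from this end puts the triple bond at C-3 rather than C-6.
With this numbering: the triple bond between C-3 and C-4.
Assembling the pieces gives non-3-yne.

non-3-yne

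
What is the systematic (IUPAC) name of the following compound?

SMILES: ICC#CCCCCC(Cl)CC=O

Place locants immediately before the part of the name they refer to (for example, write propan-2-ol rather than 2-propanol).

Counting along the main chain through the –CHO group and the multiple bond gives 10 carbons: the parent is decane.
The highest-priority functional group is an aldehyde (terminal –CHO), so the name ends in -al.
There is one C≡C triple bond, indicated by the ending -yne.
The numbering direction is chosen so that the aldehyde carbon is C-1 by definition.
This places the triple bond between C-8 and C-9; a chloro group at C-3; an iodo group at C-10.
Substituent prefixes are cited in alphabetical order (multiplying prefixes like di-/tri- are ignored for ordering).
Assembling the pieces gives 3-chloro-10-iododec-8-ynal.

3-chloro-10-iododec-8-ynal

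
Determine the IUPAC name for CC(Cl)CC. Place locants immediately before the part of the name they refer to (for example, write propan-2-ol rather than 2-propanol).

2-chlorobutane

The longest carbon chain is 4 atoms: the parent is butane.
The numbering direction is chosen so that the substituent locant set {2} is lower than {3} at the first point of difference.
That gives a chloro group at C-2.
The name is 2-chlorobutane.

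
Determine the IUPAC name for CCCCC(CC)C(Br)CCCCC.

The longest continuous carbon chain has 11 atoms, so the parent hydride is undecane.
Number the chain so that the substituent locant set {5,6} is lower than {6,7} at the first point of difference.
This places a bromo group at C-6; an ethyl group at C-5.
The substituents are ordered alphabetically, ignoring any di-/tri- multipliers.
Putting it together: 6-bromo-5-ethylundecane.

6-bromo-5-ethylundecane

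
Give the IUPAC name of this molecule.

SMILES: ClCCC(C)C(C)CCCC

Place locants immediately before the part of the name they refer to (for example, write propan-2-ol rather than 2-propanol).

1-chloro-3,4-dimethyloctane

The longest continuous carbon chain has 8 atoms, so the parent hydride is octane.
Number the chain so that the substituent locant set {1,3,4} is lower than {5,6,8} at the first point of difference.
With this numbering: a chloro group at C-1; methyl groups at C-3 and C-4.
The substituents are ordered alphabetically, ignoring any di-/tri- multipliers.
Putting it together: 1-chloro-3,4-dimethyloctane.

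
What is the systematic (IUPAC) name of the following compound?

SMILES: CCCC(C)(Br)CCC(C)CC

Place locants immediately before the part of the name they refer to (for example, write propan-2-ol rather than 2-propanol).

The longest continuous carbon chain has 9 atoms, so the parent hydride is nonane.
Choose the numbering such that the substituent locant set {3,6,6} is lower than {4,4,7} at the first point of difference.
With this numbering: a bromo group at C-6; methyl groups at C-3 and C-6.
Prefixes are listed alphabetically: bromo, methyl.
Assembling the pieces gives 6-bromo-3,6-dimethylnonane.

6-bromo-3,6-dimethylnonane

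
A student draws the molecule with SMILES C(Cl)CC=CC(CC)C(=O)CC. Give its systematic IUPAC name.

8-chloro-4-ethyloct-5-en-3-one

Counting along the main chain through the carbonyl and the multiple bond gives 8 carbons: the parent is octane.
The principal characteristic group is a ketone (C=O on an internal carbon), named with the suffix -one.
A C=C double bond in the chain gives the infix -ene-.
Choose the numbering such that numbering from this end puts the carbonyl group at C-3 rather than C-6.
With this numbering: the carbonyl at C-3; the double bond between C-5 and C-6; a chloro group at C-8; an ethyl group at C-4.
Prefixes are listed alphabetically: chloro, ethyl.
The name is 8-chloro-4-ethyloct-5-en-3-one.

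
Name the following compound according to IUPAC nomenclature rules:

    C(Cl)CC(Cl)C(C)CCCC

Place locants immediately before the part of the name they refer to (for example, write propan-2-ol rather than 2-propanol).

1,3-dichloro-4-methyloctane

The longest carbon chain is 8 atoms: the parent is octane.
Number the chain so that the substituent locant set {1,3,4} is lower than {5,6,8} at the first point of difference.
That gives chloro groups at C-1 and C-3; a methyl group at C-4.
Substituent prefixes are cited in alphabetical order (multiplying prefixes like di-/tri- are ignored for ordering).
Putting it together: 1,3-dichloro-4-methyloctane.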